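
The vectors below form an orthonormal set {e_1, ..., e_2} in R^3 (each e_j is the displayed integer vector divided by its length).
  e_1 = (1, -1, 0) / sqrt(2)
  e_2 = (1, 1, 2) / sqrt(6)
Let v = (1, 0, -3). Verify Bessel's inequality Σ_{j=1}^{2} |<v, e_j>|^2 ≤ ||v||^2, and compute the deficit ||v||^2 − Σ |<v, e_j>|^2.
Σ |<v, e_j>|^2 = 14/3; ||v||^2 = 10; deficit = 16/3

Write each e_j = u_j / sqrt(<u_j, u_j>) where u_j is the displayed integer vector. Then <v, e_j> = <v, u_j> / sqrt(<u_j, u_j>), so |<v, e_j>|^2 = <v, u_j>^2 / <u_j, u_j>.
Coefficients: <v, e_1> = 1/sqrt(2), <v, e_2> = -5/sqrt(6).
Square and sum: Σ |<v, e_j>|^2 = 14/3.
Compute ||v||^2 = v·v = 10.
Deficit = 10 − 14/3 = 16/3 ≥ 0, confirming Bessel's inequality. (The deficit equals ||v − Σ <v,e_j> e_j||^2, the squared distance from v to span{e_j}.)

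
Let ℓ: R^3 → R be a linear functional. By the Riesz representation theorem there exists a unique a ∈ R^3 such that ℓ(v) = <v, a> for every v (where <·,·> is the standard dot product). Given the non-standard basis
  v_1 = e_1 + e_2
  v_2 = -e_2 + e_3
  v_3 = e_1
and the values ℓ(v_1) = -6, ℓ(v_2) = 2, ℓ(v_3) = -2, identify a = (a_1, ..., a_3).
a = (-2, -4, -2)

Write a = (a_1, ..., a_3) in the standard basis. For each basis vector v_i, ℓ(v_i) = <v_i, a> is a linear equation in the a_j's. Collect the n equations into a matrix system V a = ℓ, where row i of V is v_i (expressed in the standard basis). Since V is invertible (lower-triangular with 1s on the diagonal, up to permutation), solve by back-substitution:
  V =
[[1, 1, 0],
 [0, -1, 1],
 [1, 0, 0]]
  V a = (-6, 2, -2)
Solving gives a = (-2, -4, -2).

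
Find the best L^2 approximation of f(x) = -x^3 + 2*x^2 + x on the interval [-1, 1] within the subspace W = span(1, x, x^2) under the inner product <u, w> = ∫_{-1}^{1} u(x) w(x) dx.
g(x) = 2*x^2 + 2*x/5

The best approximation g ∈ W is the orthogonal projection of f onto W. Writing g = a_0 + a_1 x + a_2 x^2, the coefficients solve the normal equations G · a = b where
  G_{ij} = <φ_i, φ_j> and b_i = <f, φ_i>, with φ_0 = 1, φ_1 = x, φ_2 = x^2.
G =
  [2, 0, 2/3]
  [0, 2/3, 0]
  [2/3, 0, 2/5],
b = (4/3, 4/15, 4/5).
Solving gives a_0 = 0, a_1 = 2/5, a_2 = 2, so
  g(x) = 2*x^2 + 2*x/5.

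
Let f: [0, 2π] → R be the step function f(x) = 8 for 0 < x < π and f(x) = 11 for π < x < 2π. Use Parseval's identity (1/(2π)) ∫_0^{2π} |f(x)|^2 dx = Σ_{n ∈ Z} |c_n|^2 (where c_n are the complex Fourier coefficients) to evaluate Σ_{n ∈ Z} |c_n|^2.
Σ |c_n|^2 = 185/2

Parseval equates the L^2 energy of f (normalised by 1/(2π)) with the ℓ^2 sum of its Fourier coefficients: (1/(2π)) ∫_0^{2π} |f|^2 = Σ |c_n|^2.
Compute the left side: (1/(2π)) [∫_0^π 8^2 dx + ∫_π^{2π} 11^2 dx] = (1/(2π)) · (64π + 121π) = (64 + 121)/2 = 185/2.
So Σ_{n ∈ Z} |c_n|^2 = 185/2.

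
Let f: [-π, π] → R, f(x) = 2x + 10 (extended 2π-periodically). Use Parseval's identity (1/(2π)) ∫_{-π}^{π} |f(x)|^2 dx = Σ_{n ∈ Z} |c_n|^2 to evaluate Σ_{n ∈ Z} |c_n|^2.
Σ |c_n|^2 = 4π^2/3 + 100

Expand and integrate term by term over [-π, π]:
  ∫ (2x)^2 dx = 4·(2π^3/3); ∫ 2·2·(10)·x dx = 0 (odd integrand); ∫ 10^2 dx = 100·2π.
So (1/(2π)) ∫_{-π}^{π} (2x + 10)^2 dx = 4π^2/3 + 100 = 4π^2/3 + 100.
Parseval ⇒ Σ |c_n|^2 = 4π^2/3 + 100.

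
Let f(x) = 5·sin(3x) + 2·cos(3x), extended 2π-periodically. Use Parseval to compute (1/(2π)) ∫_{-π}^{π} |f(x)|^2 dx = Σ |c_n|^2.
Σ |c_n|^2 = 29/2

Expand |f|^2 and use orthogonality of {sin(nx), cos(mx)} on [-π, π]:
  ∫_{-π}^{π} sin(nx)^2 dx = π, ∫ cos(mx)^2 dx = π, and cross terms integrate to 0.
So ∫_{-π}^{π} f(x)^2 dx = 5^2 · π + 2^2 · π = (25 + 4)π.
Divide by 2π: (25 + 4)/2 = 29/2.
By Parseval, this equals Σ |c_n|^2.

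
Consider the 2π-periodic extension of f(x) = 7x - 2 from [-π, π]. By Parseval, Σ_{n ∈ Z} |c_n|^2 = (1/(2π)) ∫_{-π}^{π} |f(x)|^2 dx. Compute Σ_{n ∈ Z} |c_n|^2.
Σ |c_n|^2 = 49π^2/3 + 4

Expand and integrate term by term over [-π, π]:
  ∫ (7x)^2 dx = 49·(2π^3/3); ∫ 2·7·(-2)·x dx = 0 (odd integrand); ∫ (-2)^2 dx = 4·2π.
So (1/(2π)) ∫_{-π}^{π} (7x - 2)^2 dx = 49π^2/3 + 4 = 49π^2/3 + 4.
Parseval ⇒ Σ |c_n|^2 = 49π^2/3 + 4.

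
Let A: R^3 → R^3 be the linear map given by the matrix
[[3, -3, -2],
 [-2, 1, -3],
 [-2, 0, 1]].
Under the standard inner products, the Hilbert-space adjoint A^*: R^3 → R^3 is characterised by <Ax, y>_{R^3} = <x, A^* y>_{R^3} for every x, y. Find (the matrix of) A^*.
A^* = A^T =
[[3, -2, -2],
 [-3, 1, 0],
 [-2, -3, 1]]

For real matrices with standard dot products, the defining identity <Ax, y> = <x, A^* y> gives (Ax)^T y = x^T (A^*) y, i.e. x^T A^T y = x^T (A^*) y. Since this holds for all x, y, we must have A^* = A^T. Therefore
A^* =
[[3, -2, -2],
 [-3, 1, 0],
 [-2, -3, 1]].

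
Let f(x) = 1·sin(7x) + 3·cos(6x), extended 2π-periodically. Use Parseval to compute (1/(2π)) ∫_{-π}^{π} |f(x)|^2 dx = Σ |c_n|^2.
Σ |c_n|^2 = 5

Expand |f|^2 and use orthogonality of {sin(nx), cos(mx)} on [-π, π]:
  ∫_{-π}^{π} sin(nx)^2 dx = π, ∫ cos(mx)^2 dx = π, and cross terms integrate to 0.
So ∫_{-π}^{π} f(x)^2 dx = 1^2 · π + 3^2 · π = (1 + 9)π.
Divide by 2π: (1 + 9)/2 = 5.
By Parseval, this equals Σ |c_n|^2.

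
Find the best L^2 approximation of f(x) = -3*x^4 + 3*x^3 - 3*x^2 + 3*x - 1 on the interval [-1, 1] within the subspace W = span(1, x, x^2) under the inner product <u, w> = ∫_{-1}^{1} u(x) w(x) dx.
g(x) = -39*x^2/7 + 24*x/5 - 26/35

The best approximation g ∈ W is the orthogonal projection of f onto W. Writing g = a_0 + a_1 x + a_2 x^2, the coefficients solve the normal equations G · a = b where
  G_{ij} = <φ_i, φ_j> and b_i = <f, φ_i>, with φ_0 = 1, φ_1 = x, φ_2 = x^2.
G =
  [2, 0, 2/3]
  [0, 2/3, 0]
  [2/3, 0, 2/5],
b = (-26/5, 16/5, -286/105).
Solving gives a_0 = -26/35, a_1 = 24/5, a_2 = -39/7, so
  g(x) = -39*x^2/7 + 24*x/5 - 26/35.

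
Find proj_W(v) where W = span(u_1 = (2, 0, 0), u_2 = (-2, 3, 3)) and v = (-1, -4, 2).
proj_W(v) = (-1, -1, -1)

Set up U = [u_1 | ... | u_2] ∈ R^(3×2). The projector onto W = col(U) is P = U (U^T U)^(-1) U^T.
Compute U^T U =
  [4, -4]
  [-4, 22],
and U^T v = (-2, -4).
Solve U^T U · c = U^T v for the coefficients: c = (-5/6, -1/3). The projection is proj_W(v) = U c.
Check: (v - proj_W(v)) · u_1 = 0  (should be 0).
Check: (v - proj_W(v)) · u_2 = 0  (should be 0).
Result: proj_W(v) = (-1, -1, -1).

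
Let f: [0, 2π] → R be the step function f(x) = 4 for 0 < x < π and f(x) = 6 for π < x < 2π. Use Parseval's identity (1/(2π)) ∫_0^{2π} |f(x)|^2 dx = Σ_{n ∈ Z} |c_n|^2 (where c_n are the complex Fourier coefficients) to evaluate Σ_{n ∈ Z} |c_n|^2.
Σ |c_n|^2 = 26

Parseval equates the L^2 energy of f (normalised by 1/(2π)) with the ℓ^2 sum of its Fourier coefficients: (1/(2π)) ∫_0^{2π} |f|^2 = Σ |c_n|^2.
Compute the left side: (1/(2π)) [∫_0^π 4^2 dx + ∫_π^{2π} 6^2 dx] = (1/(2π)) · (16π + 36π) = (16 + 36)/2 = 26.
So Σ_{n ∈ Z} |c_n|^2 = 26.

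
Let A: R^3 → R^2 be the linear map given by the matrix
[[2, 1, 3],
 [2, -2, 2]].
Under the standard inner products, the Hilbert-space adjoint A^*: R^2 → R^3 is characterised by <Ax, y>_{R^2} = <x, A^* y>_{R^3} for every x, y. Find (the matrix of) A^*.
A^* = A^T =
[[2, 2],
 [1, -2],
 [3, 2]]

For real matrices with standard dot products, the defining identity <Ax, y> = <x, A^* y> gives (Ax)^T y = x^T (A^*) y, i.e. x^T A^T y = x^T (A^*) y. Since this holds for all x, y, we must have A^* = A^T. Therefore
A^* =
[[2, 2],
 [1, -2],
 [3, 2]].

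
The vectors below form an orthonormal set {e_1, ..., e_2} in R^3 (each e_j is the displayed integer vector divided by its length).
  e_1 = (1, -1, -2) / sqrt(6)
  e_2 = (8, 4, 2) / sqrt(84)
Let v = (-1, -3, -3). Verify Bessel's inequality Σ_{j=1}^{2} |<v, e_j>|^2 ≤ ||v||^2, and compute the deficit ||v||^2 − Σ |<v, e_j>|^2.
Σ |<v, e_j>|^2 = 131/7; ||v||^2 = 19; deficit = 2/7

Write each e_j = u_j / sqrt(<u_j, u_j>) where u_j is the displayed integer vector. Then <v, e_j> = <v, u_j> / sqrt(<u_j, u_j>), so |<v, e_j>|^2 = <v, u_j>^2 / <u_j, u_j>.
Coefficients: <v, e_1> = 8/sqrt(6), <v, e_2> = -26/sqrt(84).
Square and sum: Σ |<v, e_j>|^2 = 131/7.
Compute ||v||^2 = v·v = 19.
Deficit = 19 − 131/7 = 2/7 ≥ 0, confirming Bessel's inequality. (The deficit equals ||v − Σ <v,e_j> e_j||^2, the squared distance from v to span{e_j}.)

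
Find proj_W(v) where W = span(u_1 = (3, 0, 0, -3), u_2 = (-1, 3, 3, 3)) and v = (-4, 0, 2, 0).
proj_W(v) = (-19/10, 3/10, 3/10, 21/10)

Set up U = [u_1 | ... | u_2] ∈ R^(4×2). The projector onto W = col(U) is P = U (U^T U)^(-1) U^T.
Compute U^T U =
  [18, -12]
  [-12, 28],
and U^T v = (-12, 10).
Solve U^T U · c = U^T v for the coefficients: c = (-3/5, 1/10). The projection is proj_W(v) = U c.
Check: (v - proj_W(v)) · u_1 = 0  (should be 0).
Check: (v - proj_W(v)) · u_2 = 0  (should be 0).
Result: proj_W(v) = (-19/10, 3/10, 3/10, 21/10).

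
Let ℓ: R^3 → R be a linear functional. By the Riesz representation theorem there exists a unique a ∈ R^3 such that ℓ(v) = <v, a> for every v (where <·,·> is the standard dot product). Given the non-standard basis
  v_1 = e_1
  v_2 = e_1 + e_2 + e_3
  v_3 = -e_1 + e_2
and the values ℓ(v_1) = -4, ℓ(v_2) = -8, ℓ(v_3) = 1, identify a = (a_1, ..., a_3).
a = (-4, -3, -1)

Write a = (a_1, ..., a_3) in the standard basis. For each basis vector v_i, ℓ(v_i) = <v_i, a> is a linear equation in the a_j's. Collect the n equations into a matrix system V a = ℓ, where row i of V is v_i (expressed in the standard basis). Since V is invertible (lower-triangular with 1s on the diagonal, up to permutation), solve by back-substitution:
  V =
[[1, 0, 0],
 [1, 1, 1],
 [-1, 1, 0]]
  V a = (-4, -8, 1)
Solving gives a = (-4, -3, -1).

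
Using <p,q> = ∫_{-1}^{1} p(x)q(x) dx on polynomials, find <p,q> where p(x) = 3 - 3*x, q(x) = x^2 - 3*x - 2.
<p,q> = -4

Expand the product: p(x)·q(x) = -3*x^3 + 12*x^2 - 3*x - 6.
∫_{-1}^{1} of each monomial x^k gives [2/(k+1) if k even, 0 if k odd]. Integrating term-by-term (or equivalently evaluating the antiderivative F(x) = -3*x^4/4 + 4*x^3 - 3*x^2/2 - 6*x at the endpoints):
  F(1) − F(−1) = -17/4 − (-1/4) = -4.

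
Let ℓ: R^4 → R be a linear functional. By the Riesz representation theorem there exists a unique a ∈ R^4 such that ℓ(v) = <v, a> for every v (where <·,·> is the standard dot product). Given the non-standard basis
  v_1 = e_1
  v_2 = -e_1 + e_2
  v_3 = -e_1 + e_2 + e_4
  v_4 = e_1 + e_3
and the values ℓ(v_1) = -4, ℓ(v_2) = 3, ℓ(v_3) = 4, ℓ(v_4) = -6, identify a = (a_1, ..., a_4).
a = (-4, -1, -2, 1)

Write a = (a_1, ..., a_4) in the standard basis. For each basis vector v_i, ℓ(v_i) = <v_i, a> is a linear equation in the a_j's. Collect the n equations into a matrix system V a = ℓ, where row i of V is v_i (expressed in the standard basis). Since V is invertible (lower-triangular with 1s on the diagonal, up to permutation), solve by back-substitution:
  V =
[[1, 0, 0, 0],
 [-1, 1, 0, 0],
 [-1, 1, 0, 1],
 [1, 0, 1, 0]]
  V a = (-4, 3, 4, -6)
Solving gives a = (-4, -1, -2, 1).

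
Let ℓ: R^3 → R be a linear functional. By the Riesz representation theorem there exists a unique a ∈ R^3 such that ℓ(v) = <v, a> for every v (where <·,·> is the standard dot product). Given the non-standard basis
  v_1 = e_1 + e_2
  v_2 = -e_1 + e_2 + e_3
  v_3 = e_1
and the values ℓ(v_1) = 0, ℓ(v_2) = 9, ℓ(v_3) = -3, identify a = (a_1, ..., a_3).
a = (-3, 3, 3)

Write a = (a_1, ..., a_3) in the standard basis. For each basis vector v_i, ℓ(v_i) = <v_i, a> is a linear equation in the a_j's. Collect the n equations into a matrix system V a = ℓ, where row i of V is v_i (expressed in the standard basis). Since V is invertible (lower-triangular with 1s on the diagonal, up to permutation), solve by back-substitution:
  V =
[[1, 1, 0],
 [-1, 1, 1],
 [1, 0, 0]]
  V a = (0, 9, -3)
Solving gives a = (-3, 3, 3).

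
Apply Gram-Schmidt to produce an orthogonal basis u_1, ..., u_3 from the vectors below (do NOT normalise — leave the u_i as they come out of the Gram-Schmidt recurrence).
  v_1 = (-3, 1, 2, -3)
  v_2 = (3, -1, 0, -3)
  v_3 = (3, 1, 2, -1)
Orthogonal basis:
  u_1 = (-3, 1, 2, -3)
  u_2 = (66/23, -22/23, 2/23, -72/23)
  u_3 = (132/109, 174/109, 222/109, 74/109)

Apply the Gram-Schmidt recurrence
  u_1 = v_1
  u_i = v_i − Σ_{j<i} ((v_i · u_j) / (u_j · u_j)) · u_j.

Step by step this gives:
  u_1 = (-3, 1, 2, -3)
  u_2 = (66/23, -22/23, 2/23, -72/23)
  u_3 = (132/109, 174/109, 222/109, 74/109)

Orthogonality check:
  u_2 · u_1 = 0 (should be 0)
  u_3 · u_1 = 0 (should be 0)
  u_3 · u_2 = 0 (should be 0)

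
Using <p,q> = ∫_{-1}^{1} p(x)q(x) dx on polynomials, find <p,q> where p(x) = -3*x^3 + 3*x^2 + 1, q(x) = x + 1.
<p,q> = 14/5

Expand the product: p(x)·q(x) = -3*x^4 + 3*x^2 + x + 1.
∫_{-1}^{1} of each monomial x^k gives [2/(k+1) if k even, 0 if k odd]. Integrating term-by-term (or equivalently evaluating the antiderivative F(x) = -3*x^5/5 + x^3 + x^2/2 + x at the endpoints):
  F(1) − F(−1) = 19/10 − (-9/10) = 14/5.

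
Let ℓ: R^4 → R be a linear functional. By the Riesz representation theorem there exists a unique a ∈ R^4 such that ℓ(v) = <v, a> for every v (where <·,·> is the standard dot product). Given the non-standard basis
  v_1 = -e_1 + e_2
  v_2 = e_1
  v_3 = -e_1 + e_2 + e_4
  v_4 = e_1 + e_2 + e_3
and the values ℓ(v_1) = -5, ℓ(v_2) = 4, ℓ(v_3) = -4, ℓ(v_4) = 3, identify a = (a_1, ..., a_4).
a = (4, -1, 0, 1)

Write a = (a_1, ..., a_4) in the standard basis. For each basis vector v_i, ℓ(v_i) = <v_i, a> is a linear equation in the a_j's. Collect the n equations into a matrix system V a = ℓ, where row i of V is v_i (expressed in the standard basis). Since V is invertible (lower-triangular with 1s on the diagonal, up to permutation), solve by back-substitution:
  V =
[[-1, 1, 0, 0],
 [1, 0, 0, 0],
 [-1, 1, 0, 1],
 [1, 1, 1, 0]]
  V a = (-5, 4, -4, 3)
Solving gives a = (4, -1, 0, 1).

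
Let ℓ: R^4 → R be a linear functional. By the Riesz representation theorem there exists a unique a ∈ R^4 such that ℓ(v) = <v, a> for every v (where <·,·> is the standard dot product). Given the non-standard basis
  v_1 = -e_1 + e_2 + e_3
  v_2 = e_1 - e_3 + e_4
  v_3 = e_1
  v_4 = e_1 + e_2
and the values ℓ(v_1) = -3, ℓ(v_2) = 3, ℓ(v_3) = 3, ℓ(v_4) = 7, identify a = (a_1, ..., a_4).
a = (3, 4, -4, -4)

Write a = (a_1, ..., a_4) in the standard basis. For each basis vector v_i, ℓ(v_i) = <v_i, a> is a linear equation in the a_j's. Collect the n equations into a matrix system V a = ℓ, where row i of V is v_i (expressed in the standard basis). Since V is invertible (lower-triangular with 1s on the diagonal, up to permutation), solve by back-substitution:
  V =
[[-1, 1, 1, 0],
 [1, 0, -1, 1],
 [1, 0, 0, 0],
 [1, 1, 0, 0]]
  V a = (-3, 3, 3, 7)
Solving gives a = (3, 4, -4, -4).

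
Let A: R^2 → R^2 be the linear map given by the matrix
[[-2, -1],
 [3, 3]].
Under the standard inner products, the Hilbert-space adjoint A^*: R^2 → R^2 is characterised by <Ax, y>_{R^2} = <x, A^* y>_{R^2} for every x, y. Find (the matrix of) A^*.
A^* = A^T =
[[-2, 3],
 [-1, 3]]

For real matrices with standard dot products, the defining identity <Ax, y> = <x, A^* y> gives (Ax)^T y = x^T (A^*) y, i.e. x^T A^T y = x^T (A^*) y. Since this holds for all x, y, we must have A^* = A^T. Therefore
A^* =
[[-2, 3],
 [-1, 3]].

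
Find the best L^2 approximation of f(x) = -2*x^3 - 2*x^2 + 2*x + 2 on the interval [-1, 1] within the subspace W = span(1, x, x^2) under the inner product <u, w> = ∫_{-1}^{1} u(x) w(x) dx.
g(x) = -2*x^2 + 4*x/5 + 2

The best approximation g ∈ W is the orthogonal projection of f onto W. Writing g = a_0 + a_1 x + a_2 x^2, the coefficients solve the normal equations G · a = b where
  G_{ij} = <φ_i, φ_j> and b_i = <f, φ_i>, with φ_0 = 1, φ_1 = x, φ_2 = x^2.
G =
  [2, 0, 2/3]
  [0, 2/3, 0]
  [2/3, 0, 2/5],
b = (8/3, 8/15, 8/15).
Solving gives a_0 = 2, a_1 = 4/5, a_2 = -2, so
  g(x) = -2*x^2 + 4*x/5 + 2.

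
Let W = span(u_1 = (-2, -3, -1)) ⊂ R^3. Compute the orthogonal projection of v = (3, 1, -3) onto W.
proj_W(v) = (6/7, 9/7, 3/7)

Set up U = [u_1 | ... | u_1] ∈ R^(3×1). The projector onto W = col(U) is P = U (U^T U)^(-1) U^T.
Compute U^T U =
  [14],
and U^T v = (-6).
Solve U^T U · c = U^T v for the coefficients: c = (-3/7). The projection is proj_W(v) = U c.
Check: (v - proj_W(v)) · u_1 = 0  (should be 0).
Result: proj_W(v) = (6/7, 9/7, 3/7).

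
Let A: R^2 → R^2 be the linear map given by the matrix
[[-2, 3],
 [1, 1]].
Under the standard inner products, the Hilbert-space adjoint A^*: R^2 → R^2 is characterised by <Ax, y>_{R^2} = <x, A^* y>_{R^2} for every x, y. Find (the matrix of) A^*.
A^* = A^T =
[[-2, 1],
 [3, 1]]

For real matrices with standard dot products, the defining identity <Ax, y> = <x, A^* y> gives (Ax)^T y = x^T (A^*) y, i.e. x^T A^T y = x^T (A^*) y. Since this holds for all x, y, we must have A^* = A^T. Therefore
A^* =
[[-2, 1],
 [3, 1]].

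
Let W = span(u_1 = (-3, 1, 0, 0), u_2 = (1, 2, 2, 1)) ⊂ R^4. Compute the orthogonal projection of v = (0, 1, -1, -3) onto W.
proj_W(v) = (-50/99, -17/33, -58/99, -29/99)

Set up U = [u_1 | ... | u_2] ∈ R^(4×2). The projector onto W = col(U) is P = U (U^T U)^(-1) U^T.
Compute U^T U =
  [10, -1]
  [-1, 10],
and U^T v = (1, -3).
Solve U^T U · c = U^T v for the coefficients: c = (7/99, -29/99). The projection is proj_W(v) = U c.
Check: (v - proj_W(v)) · u_1 = 0  (should be 0).
Check: (v - proj_W(v)) · u_2 = 0  (should be 0).
Result: proj_W(v) = (-50/99, -17/33, -58/99, -29/99).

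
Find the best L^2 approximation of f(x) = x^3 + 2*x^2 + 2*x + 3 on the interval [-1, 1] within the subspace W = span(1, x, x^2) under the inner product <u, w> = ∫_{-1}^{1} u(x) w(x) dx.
g(x) = 2*x^2 + 13*x/5 + 3

The best approximation g ∈ W is the orthogonal projection of f onto W. Writing g = a_0 + a_1 x + a_2 x^2, the coefficients solve the normal equations G · a = b where
  G_{ij} = <φ_i, φ_j> and b_i = <f, φ_i>, with φ_0 = 1, φ_1 = x, φ_2 = x^2.
G =
  [2, 0, 2/3]
  [0, 2/3, 0]
  [2/3, 0, 2/5],
b = (22/3, 26/15, 14/5).
Solving gives a_0 = 3, a_1 = 13/5, a_2 = 2, so
  g(x) = 2*x^2 + 13*x/5 + 3.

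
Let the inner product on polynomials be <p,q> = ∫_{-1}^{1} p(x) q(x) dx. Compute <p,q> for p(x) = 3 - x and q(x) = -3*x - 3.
<p,q> = -16

Expand the product: p(x)·q(x) = 3*x^2 - 6*x - 9.
∫_{-1}^{1} of each monomial x^k gives [2/(k+1) if k even, 0 if k odd]. Integrating term-by-term (or equivalently evaluating the antiderivative F(x) = x^3 - 3*x^2 - 9*x at the endpoints):
  F(1) − F(−1) = -11 − (5) = -16.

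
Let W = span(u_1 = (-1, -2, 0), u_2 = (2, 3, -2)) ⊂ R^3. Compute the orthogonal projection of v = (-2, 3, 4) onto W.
proj_W(v) = (-2/21, 43/21, 94/21)

Set up U = [u_1 | ... | u_2] ∈ R^(3×2). The projector onto W = col(U) is P = U (U^T U)^(-1) U^T.
Compute U^T U =
  [5, -8]
  [-8, 17],
and U^T v = (-4, -3).
Solve U^T U · c = U^T v for the coefficients: c = (-92/21, -47/21). The projection is proj_W(v) = U c.
Check: (v - proj_W(v)) · u_1 = 0  (should be 0).
Check: (v - proj_W(v)) · u_2 = 0  (should be 0).
Result: proj_W(v) = (-2/21, 43/21, 94/21).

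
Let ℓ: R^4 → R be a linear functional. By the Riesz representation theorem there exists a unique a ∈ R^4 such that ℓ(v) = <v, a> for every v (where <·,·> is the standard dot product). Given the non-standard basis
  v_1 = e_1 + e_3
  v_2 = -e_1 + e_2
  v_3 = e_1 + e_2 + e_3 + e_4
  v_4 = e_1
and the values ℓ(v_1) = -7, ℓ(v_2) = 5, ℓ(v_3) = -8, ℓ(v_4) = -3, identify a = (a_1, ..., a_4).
a = (-3, 2, -4, -3)

Write a = (a_1, ..., a_4) in the standard basis. For each basis vector v_i, ℓ(v_i) = <v_i, a> is a linear equation in the a_j's. Collect the n equations into a matrix system V a = ℓ, where row i of V is v_i (expressed in the standard basis). Since V is invertible (lower-triangular with 1s on the diagonal, up to permutation), solve by back-substitution:
  V =
[[1, 0, 1, 0],
 [-1, 1, 0, 0],
 [1, 1, 1, 1],
 [1, 0, 0, 0]]
  V a = (-7, 5, -8, -3)
Solving gives a = (-3, 2, -4, -3).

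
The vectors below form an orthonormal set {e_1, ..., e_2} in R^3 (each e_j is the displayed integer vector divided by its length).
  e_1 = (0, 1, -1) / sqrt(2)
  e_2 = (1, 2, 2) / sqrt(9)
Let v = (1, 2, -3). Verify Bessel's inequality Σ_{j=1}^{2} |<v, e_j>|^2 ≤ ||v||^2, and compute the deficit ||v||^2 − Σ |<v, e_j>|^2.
Σ |<v, e_j>|^2 = 227/18; ||v||^2 = 14; deficit = 25/18

Write each e_j = u_j / sqrt(<u_j, u_j>) where u_j is the displayed integer vector. Then <v, e_j> = <v, u_j> / sqrt(<u_j, u_j>), so |<v, e_j>|^2 = <v, u_j>^2 / <u_j, u_j>.
Coefficients: <v, e_1> = 5/sqrt(2), <v, e_2> = -1/sqrt(9).
Square and sum: Σ |<v, e_j>|^2 = 227/18.
Compute ||v||^2 = v·v = 14.
Deficit = 14 − 227/18 = 25/18 ≥ 0, confirming Bessel's inequality. (The deficit equals ||v − Σ <v,e_j> e_j||^2, the squared distance from v to span{e_j}.)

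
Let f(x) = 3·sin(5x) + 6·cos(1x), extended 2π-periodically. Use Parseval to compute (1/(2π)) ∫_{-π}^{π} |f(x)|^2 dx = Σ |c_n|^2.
Σ |c_n|^2 = 45/2

Expand |f|^2 and use orthogonality of {sin(nx), cos(mx)} on [-π, π]:
  ∫_{-π}^{π} sin(nx)^2 dx = π, ∫ cos(mx)^2 dx = π, and cross terms integrate to 0.
So ∫_{-π}^{π} f(x)^2 dx = 3^2 · π + 6^2 · π = (9 + 36)π.
Divide by 2π: (9 + 36)/2 = 45/2.
By Parseval, this equals Σ |c_n|^2.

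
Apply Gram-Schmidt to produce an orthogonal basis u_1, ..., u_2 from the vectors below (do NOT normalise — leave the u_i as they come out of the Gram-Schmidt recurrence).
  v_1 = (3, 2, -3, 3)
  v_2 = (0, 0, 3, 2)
Orthogonal basis:
  u_1 = (3, 2, -3, 3)
  u_2 = (9/31, 6/31, 84/31, 71/31)

Apply the Gram-Schmidt recurrence
  u_1 = v_1
  u_i = v_i − Σ_{j<i} ((v_i · u_j) / (u_j · u_j)) · u_j.

Step by step this gives:
  u_1 = (3, 2, -3, 3)
  u_2 = (9/31, 6/31, 84/31, 71/31)

Orthogonality check:
  u_2 · u_1 = 0 (should be 0)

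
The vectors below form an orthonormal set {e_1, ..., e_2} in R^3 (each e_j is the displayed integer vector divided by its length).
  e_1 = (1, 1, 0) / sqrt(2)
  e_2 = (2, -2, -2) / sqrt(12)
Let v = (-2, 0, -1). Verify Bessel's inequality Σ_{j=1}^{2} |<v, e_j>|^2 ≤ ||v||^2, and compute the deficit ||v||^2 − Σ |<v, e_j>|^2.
Σ |<v, e_j>|^2 = 7/3; ||v||^2 = 5; deficit = 8/3

Write each e_j = u_j / sqrt(<u_j, u_j>) where u_j is the displayed integer vector. Then <v, e_j> = <v, u_j> / sqrt(<u_j, u_j>), so |<v, e_j>|^2 = <v, u_j>^2 / <u_j, u_j>.
Coefficients: <v, e_1> = -2/sqrt(2), <v, e_2> = -2/sqrt(12).
Square and sum: Σ |<v, e_j>|^2 = 7/3.
Compute ||v||^2 = v·v = 5.
Deficit = 5 − 7/3 = 8/3 ≥ 0, confirming Bessel's inequality. (The deficit equals ||v − Σ <v,e_j> e_j||^2, the squared distance from v to span{e_j}.)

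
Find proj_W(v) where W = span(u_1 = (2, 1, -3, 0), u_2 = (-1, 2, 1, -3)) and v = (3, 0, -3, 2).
proj_W(v) = (167/67, -19/67, -230/67, 123/67)

Set up U = [u_1 | ... | u_2] ∈ R^(4×2). The projector onto W = col(U) is P = U (U^T U)^(-1) U^T.
Compute U^T U =
  [14, -3]
  [-3, 15],
and U^T v = (15, -12).
Solve U^T U · c = U^T v for the coefficients: c = (63/67, -41/67). The projection is proj_W(v) = U c.
Check: (v - proj_W(v)) · u_1 = 0  (should be 0).
Check: (v - proj_W(v)) · u_2 = 0  (should be 0).
Result: proj_W(v) = (167/67, -19/67, -230/67, 123/67).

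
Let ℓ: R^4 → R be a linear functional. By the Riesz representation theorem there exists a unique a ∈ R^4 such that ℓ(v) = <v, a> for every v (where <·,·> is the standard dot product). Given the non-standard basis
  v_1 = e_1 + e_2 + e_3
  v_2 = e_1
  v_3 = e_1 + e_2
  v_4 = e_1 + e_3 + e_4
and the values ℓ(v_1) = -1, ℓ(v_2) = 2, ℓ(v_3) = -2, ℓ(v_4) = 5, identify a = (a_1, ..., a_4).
a = (2, -4, 1, 2)

Write a = (a_1, ..., a_4) in the standard basis. For each basis vector v_i, ℓ(v_i) = <v_i, a> is a linear equation in the a_j's. Collect the n equations into a matrix system V a = ℓ, where row i of V is v_i (expressed in the standard basis). Since V is invertible (lower-triangular with 1s on the diagonal, up to permutation), solve by back-substitution:
  V =
[[1, 1, 1, 0],
 [1, 0, 0, 0],
 [1, 1, 0, 0],
 [1, 0, 1, 1]]
  V a = (-1, 2, -2, 5)
Solving gives a = (2, -4, 1, 2).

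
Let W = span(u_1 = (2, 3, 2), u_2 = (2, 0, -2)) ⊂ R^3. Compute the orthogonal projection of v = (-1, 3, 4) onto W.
proj_W(v) = (-25/34, 45/17, 145/34)

Set up U = [u_1 | ... | u_2] ∈ R^(3×2). The projector onto W = col(U) is P = U (U^T U)^(-1) U^T.
Compute U^T U =
  [17, 0]
  [0, 8],
and U^T v = (15, -10).
Solve U^T U · c = U^T v for the coefficients: c = (15/17, -5/4). The projection is proj_W(v) = U c.
Check: (v - proj_W(v)) · u_1 = 0  (should be 0).
Check: (v - proj_W(v)) · u_2 = 0  (should be 0).
Result: proj_W(v) = (-25/34, 45/17, 145/34).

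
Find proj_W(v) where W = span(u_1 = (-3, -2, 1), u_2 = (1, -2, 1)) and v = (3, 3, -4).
proj_W(v) = (3, 4, -2)

Set up U = [u_1 | ... | u_2] ∈ R^(3×2). The projector onto W = col(U) is P = U (U^T U)^(-1) U^T.
Compute U^T U =
  [14, 2]
  [2, 6],
and U^T v = (-19, -7).
Solve U^T U · c = U^T v for the coefficients: c = (-5/4, -3/4). The projection is proj_W(v) = U c.
Check: (v - proj_W(v)) · u_1 = 0  (should be 0).
Check: (v - proj_W(v)) · u_2 = 0  (should be 0).
Result: proj_W(v) = (3, 4, -2).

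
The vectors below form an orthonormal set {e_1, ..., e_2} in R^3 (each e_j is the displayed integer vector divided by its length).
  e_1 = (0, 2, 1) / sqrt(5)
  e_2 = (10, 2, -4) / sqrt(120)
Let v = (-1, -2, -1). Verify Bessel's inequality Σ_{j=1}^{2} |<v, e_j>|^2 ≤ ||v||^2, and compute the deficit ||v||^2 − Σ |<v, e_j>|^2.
Σ |<v, e_j>|^2 = 35/6; ||v||^2 = 6; deficit = 1/6

Write each e_j = u_j / sqrt(<u_j, u_j>) where u_j is the displayed integer vector. Then <v, e_j> = <v, u_j> / sqrt(<u_j, u_j>), so |<v, e_j>|^2 = <v, u_j>^2 / <u_j, u_j>.
Coefficients: <v, e_1> = -5/sqrt(5), <v, e_2> = -10/sqrt(120).
Square and sum: Σ |<v, e_j>|^2 = 35/6.
Compute ||v||^2 = v·v = 6.
Deficit = 6 − 35/6 = 1/6 ≥ 0, confirming Bessel's inequality. (The deficit equals ||v − Σ <v,e_j> e_j||^2, the squared distance from v to span{e_j}.)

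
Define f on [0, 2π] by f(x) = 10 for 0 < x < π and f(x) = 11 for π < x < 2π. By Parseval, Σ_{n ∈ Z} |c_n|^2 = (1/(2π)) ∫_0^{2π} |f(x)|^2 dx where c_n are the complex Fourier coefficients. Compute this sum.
Σ |c_n|^2 = 221/2

Parseval equates the L^2 energy of f (normalised by 1/(2π)) with the ℓ^2 sum of its Fourier coefficients: (1/(2π)) ∫_0^{2π} |f|^2 = Σ |c_n|^2.
Compute the left side: (1/(2π)) [∫_0^π 10^2 dx + ∫_π^{2π} 11^2 dx] = (1/(2π)) · (100π + 121π) = (100 + 121)/2 = 221/2.
So Σ_{n ∈ Z} |c_n|^2 = 221/2.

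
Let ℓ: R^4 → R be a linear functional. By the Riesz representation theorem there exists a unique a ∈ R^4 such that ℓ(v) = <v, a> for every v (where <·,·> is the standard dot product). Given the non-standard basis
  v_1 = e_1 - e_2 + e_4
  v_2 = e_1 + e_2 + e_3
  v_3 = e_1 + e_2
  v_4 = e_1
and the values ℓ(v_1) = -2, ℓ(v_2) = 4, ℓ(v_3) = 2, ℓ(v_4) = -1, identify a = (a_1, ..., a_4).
a = (-1, 3, 2, 2)

Write a = (a_1, ..., a_4) in the standard basis. For each basis vector v_i, ℓ(v_i) = <v_i, a> is a linear equation in the a_j's. Collect the n equations into a matrix system V a = ℓ, where row i of V is v_i (expressed in the standard basis). Since V is invertible (lower-triangular with 1s on the diagonal, up to permutation), solve by back-substitution:
  V =
[[1, -1, 0, 1],
 [1, 1, 1, 0],
 [1, 1, 0, 0],
 [1, 0, 0, 0]]
  V a = (-2, 4, 2, -1)
Solving gives a = (-1, 3, 2, 2).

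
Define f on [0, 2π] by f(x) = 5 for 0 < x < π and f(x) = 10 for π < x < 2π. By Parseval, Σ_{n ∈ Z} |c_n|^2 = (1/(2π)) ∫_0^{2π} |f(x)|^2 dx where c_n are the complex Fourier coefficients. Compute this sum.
Σ |c_n|^2 = 125/2

Parseval equates the L^2 energy of f (normalised by 1/(2π)) with the ℓ^2 sum of its Fourier coefficients: (1/(2π)) ∫_0^{2π} |f|^2 = Σ |c_n|^2.
Compute the left side: (1/(2π)) [∫_0^π 5^2 dx + ∫_π^{2π} 10^2 dx] = (1/(2π)) · (25π + 100π) = (25 + 100)/2 = 125/2.
So Σ_{n ∈ Z} |c_n|^2 = 125/2.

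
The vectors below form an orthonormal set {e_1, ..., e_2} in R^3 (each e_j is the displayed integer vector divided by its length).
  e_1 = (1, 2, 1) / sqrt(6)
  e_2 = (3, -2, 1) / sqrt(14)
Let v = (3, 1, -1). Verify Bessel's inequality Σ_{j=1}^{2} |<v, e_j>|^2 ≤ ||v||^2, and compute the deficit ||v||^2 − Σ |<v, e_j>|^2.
Σ |<v, e_j>|^2 = 110/21; ||v||^2 = 11; deficit = 121/21

Write each e_j = u_j / sqrt(<u_j, u_j>) where u_j is the displayed integer vector. Then <v, e_j> = <v, u_j> / sqrt(<u_j, u_j>), so |<v, e_j>|^2 = <v, u_j>^2 / <u_j, u_j>.
Coefficients: <v, e_1> = 4/sqrt(6), <v, e_2> = 6/sqrt(14).
Square and sum: Σ |<v, e_j>|^2 = 110/21.
Compute ||v||^2 = v·v = 11.
Deficit = 11 − 110/21 = 121/21 ≥ 0, confirming Bessel's inequality. (The deficit equals ||v − Σ <v,e_j> e_j||^2, the squared distance from v to span{e_j}.)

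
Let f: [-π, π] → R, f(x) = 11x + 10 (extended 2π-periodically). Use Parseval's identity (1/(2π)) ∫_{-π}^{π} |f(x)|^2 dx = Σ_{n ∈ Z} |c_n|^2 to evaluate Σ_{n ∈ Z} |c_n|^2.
Σ |c_n|^2 = 121π^2/3 + 100

Expand and integrate term by term over [-π, π]:
  ∫ (11x)^2 dx = 121·(2π^3/3); ∫ 2·11·(10)·x dx = 0 (odd integrand); ∫ 10^2 dx = 100·2π.
So (1/(2π)) ∫_{-π}^{π} (11x + 10)^2 dx = 121π^2/3 + 100 = 121π^2/3 + 100.
Parseval ⇒ Σ |c_n|^2 = 121π^2/3 + 100.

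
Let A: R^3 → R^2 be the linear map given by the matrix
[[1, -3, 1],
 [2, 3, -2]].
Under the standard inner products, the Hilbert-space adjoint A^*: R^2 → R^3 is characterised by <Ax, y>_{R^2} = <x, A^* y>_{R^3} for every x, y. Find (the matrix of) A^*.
A^* = A^T =
[[1, 2],
 [-3, 3],
 [1, -2]]

For real matrices with standard dot products, the defining identity <Ax, y> = <x, A^* y> gives (Ax)^T y = x^T (A^*) y, i.e. x^T A^T y = x^T (A^*) y. Since this holds for all x, y, we must have A^* = A^T. Therefore
A^* =
[[1, 2],
 [-3, 3],
 [1, -2]].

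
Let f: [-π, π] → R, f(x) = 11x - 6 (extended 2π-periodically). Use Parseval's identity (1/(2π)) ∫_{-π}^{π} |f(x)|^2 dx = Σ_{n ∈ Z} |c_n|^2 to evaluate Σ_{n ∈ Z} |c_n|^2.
Σ |c_n|^2 = 121π^2/3 + 36

Expand and integrate term by term over [-π, π]:
  ∫ (11x)^2 dx = 121·(2π^3/3); ∫ 2·11·(-6)·x dx = 0 (odd integrand); ∫ (-6)^2 dx = 36·2π.
So (1/(2π)) ∫_{-π}^{π} (11x - 6)^2 dx = 121π^2/3 + 36 = 121π^2/3 + 36.
Parseval ⇒ Σ |c_n|^2 = 121π^2/3 + 36.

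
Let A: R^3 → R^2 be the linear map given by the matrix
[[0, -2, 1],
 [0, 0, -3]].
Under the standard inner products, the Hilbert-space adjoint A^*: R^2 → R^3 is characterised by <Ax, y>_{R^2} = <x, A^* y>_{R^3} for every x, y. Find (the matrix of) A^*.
A^* = A^T =
[[0, 0],
 [-2, 0],
 [1, -3]]

For real matrices with standard dot products, the defining identity <Ax, y> = <x, A^* y> gives (Ax)^T y = x^T (A^*) y, i.e. x^T A^T y = x^T (A^*) y. Since this holds for all x, y, we must have A^* = A^T. Therefore
A^* =
[[0, 0],
 [-2, 0],
 [1, -3]].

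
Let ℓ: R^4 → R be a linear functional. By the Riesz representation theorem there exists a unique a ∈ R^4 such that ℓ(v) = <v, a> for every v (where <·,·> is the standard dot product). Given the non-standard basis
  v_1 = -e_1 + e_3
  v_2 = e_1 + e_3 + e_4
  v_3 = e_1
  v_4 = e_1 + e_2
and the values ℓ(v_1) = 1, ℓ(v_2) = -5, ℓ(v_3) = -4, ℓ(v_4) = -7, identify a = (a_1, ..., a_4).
a = (-4, -3, -3, 2)

Write a = (a_1, ..., a_4) in the standard basis. For each basis vector v_i, ℓ(v_i) = <v_i, a> is a linear equation in the a_j's. Collect the n equations into a matrix system V a = ℓ, where row i of V is v_i (expressed in the standard basis). Since V is invertible (lower-triangular with 1s on the diagonal, up to permutation), solve by back-substitution:
  V =
[[-1, 0, 1, 0],
 [1, 0, 1, 1],
 [1, 0, 0, 0],
 [1, 1, 0, 0]]
  V a = (1, -5, -4, -7)
Solving gives a = (-4, -3, -3, 2).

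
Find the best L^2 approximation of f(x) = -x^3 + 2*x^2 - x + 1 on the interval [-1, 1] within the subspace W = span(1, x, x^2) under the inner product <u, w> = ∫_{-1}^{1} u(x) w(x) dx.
g(x) = 2*x^2 - 8*x/5 + 1

The best approximation g ∈ W is the orthogonal projection of f onto W. Writing g = a_0 + a_1 x + a_2 x^2, the coefficients solve the normal equations G · a = b where
  G_{ij} = <φ_i, φ_j> and b_i = <f, φ_i>, with φ_0 = 1, φ_1 = x, φ_2 = x^2.
G =
  [2, 0, 2/3]
  [0, 2/3, 0]
  [2/3, 0, 2/5],
b = (10/3, -16/15, 22/15).
Solving gives a_0 = 1, a_1 = -8/5, a_2 = 2, so
  g(x) = 2*x^2 - 8*x/5 + 1.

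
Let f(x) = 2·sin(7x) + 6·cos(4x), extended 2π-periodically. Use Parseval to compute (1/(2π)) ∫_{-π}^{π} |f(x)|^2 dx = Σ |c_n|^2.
Σ |c_n|^2 = 20

Expand |f|^2 and use orthogonality of {sin(nx), cos(mx)} on [-π, π]:
  ∫_{-π}^{π} sin(nx)^2 dx = π, ∫ cos(mx)^2 dx = π, and cross terms integrate to 0.
So ∫_{-π}^{π} f(x)^2 dx = 2^2 · π + 6^2 · π = (4 + 36)π.
Divide by 2π: (4 + 36)/2 = 20.
By Parseval, this equals Σ |c_n|^2.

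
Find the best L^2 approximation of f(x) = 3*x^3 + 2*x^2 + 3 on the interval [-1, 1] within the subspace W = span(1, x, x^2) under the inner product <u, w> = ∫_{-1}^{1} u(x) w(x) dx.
g(x) = 2*x^2 + 9*x/5 + 3

The best approximation g ∈ W is the orthogonal projection of f onto W. Writing g = a_0 + a_1 x + a_2 x^2, the coefficients solve the normal equations G · a = b where
  G_{ij} = <φ_i, φ_j> and b_i = <f, φ_i>, with φ_0 = 1, φ_1 = x, φ_2 = x^2.
G =
  [2, 0, 2/3]
  [0, 2/3, 0]
  [2/3, 0, 2/5],
b = (22/3, 6/5, 14/5).
Solving gives a_0 = 3, a_1 = 9/5, a_2 = 2, so
  g(x) = 2*x^2 + 9*x/5 + 3.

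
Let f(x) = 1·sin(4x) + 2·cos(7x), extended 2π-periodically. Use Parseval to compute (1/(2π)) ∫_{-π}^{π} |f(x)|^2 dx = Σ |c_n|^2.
Σ |c_n|^2 = 5/2

Expand |f|^2 and use orthogonality of {sin(nx), cos(mx)} on [-π, π]:
  ∫_{-π}^{π} sin(nx)^2 dx = π, ∫ cos(mx)^2 dx = π, and cross terms integrate to 0.
So ∫_{-π}^{π} f(x)^2 dx = 1^2 · π + 2^2 · π = (1 + 4)π.
Divide by 2π: (1 + 4)/2 = 5/2.
By Parseval, this equals Σ |c_n|^2.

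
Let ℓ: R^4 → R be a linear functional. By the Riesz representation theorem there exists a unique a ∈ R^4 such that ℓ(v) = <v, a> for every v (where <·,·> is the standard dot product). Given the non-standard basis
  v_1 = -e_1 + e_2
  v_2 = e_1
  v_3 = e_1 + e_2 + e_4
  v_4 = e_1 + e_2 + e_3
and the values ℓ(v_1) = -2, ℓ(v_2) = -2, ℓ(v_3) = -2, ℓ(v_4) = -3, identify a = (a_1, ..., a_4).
a = (-2, -4, 3, 4)

Write a = (a_1, ..., a_4) in the standard basis. For each basis vector v_i, ℓ(v_i) = <v_i, a> is a linear equation in the a_j's. Collect the n equations into a matrix system V a = ℓ, where row i of V is v_i (expressed in the standard basis). Since V is invertible (lower-triangular with 1s on the diagonal, up to permutation), solve by back-substitution:
  V =
[[-1, 1, 0, 0],
 [1, 0, 0, 0],
 [1, 1, 0, 1],
 [1, 1, 1, 0]]
  V a = (-2, -2, -2, -3)
Solving gives a = (-2, -4, 3, 4).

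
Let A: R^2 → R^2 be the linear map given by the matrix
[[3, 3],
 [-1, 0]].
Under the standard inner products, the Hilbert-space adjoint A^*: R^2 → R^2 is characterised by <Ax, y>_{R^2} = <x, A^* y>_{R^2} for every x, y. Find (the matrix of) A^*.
A^* = A^T =
[[3, -1],
 [3, 0]]

For real matrices with standard dot products, the defining identity <Ax, y> = <x, A^* y> gives (Ax)^T y = x^T (A^*) y, i.e. x^T A^T y = x^T (A^*) y. Since this holds for all x, y, we must have A^* = A^T. Therefore
A^* =
[[3, -1],
 [3, 0]].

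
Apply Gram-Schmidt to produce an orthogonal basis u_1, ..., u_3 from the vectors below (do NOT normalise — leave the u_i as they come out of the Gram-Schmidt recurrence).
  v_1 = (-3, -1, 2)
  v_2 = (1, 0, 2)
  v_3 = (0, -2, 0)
Orthogonal basis:
  u_1 = (-3, -1, 2)
  u_2 = (17/14, 1/14, 13/7)
  u_3 = (32/69, -128/69, -16/69)

Apply the Gram-Schmidt recurrence
  u_1 = v_1
  u_i = v_i − Σ_{j<i} ((v_i · u_j) / (u_j · u_j)) · u_j.

Step by step this gives:
  u_1 = (-3, -1, 2)
  u_2 = (17/14, 1/14, 13/7)
  u_3 = (32/69, -128/69, -16/69)

Orthogonality check:
  u_2 · u_1 = 0 (should be 0)
  u_3 · u_1 = 0 (should be 0)
  u_3 · u_2 = 0 (should be 0)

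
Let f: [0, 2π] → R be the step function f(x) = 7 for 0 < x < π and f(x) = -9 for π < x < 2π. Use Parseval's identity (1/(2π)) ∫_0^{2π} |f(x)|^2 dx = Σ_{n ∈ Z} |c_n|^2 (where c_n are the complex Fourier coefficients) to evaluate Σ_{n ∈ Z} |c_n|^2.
Σ |c_n|^2 = 65

Parseval equates the L^2 energy of f (normalised by 1/(2π)) with the ℓ^2 sum of its Fourier coefficients: (1/(2π)) ∫_0^{2π} |f|^2 = Σ |c_n|^2.
Compute the left side: (1/(2π)) [∫_0^π 7^2 dx + ∫_π^{2π} (-9)^2 dx] = (1/(2π)) · (49π + 81π) = (49 + 81)/2 = 65.
So Σ_{n ∈ Z} |c_n|^2 = 65.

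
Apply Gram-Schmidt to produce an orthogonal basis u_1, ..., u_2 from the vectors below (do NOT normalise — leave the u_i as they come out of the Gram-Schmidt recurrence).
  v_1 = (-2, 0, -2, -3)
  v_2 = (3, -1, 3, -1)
Orthogonal basis:
  u_1 = (-2, 0, -2, -3)
  u_2 = (33/17, -1, 33/17, -44/17)

Apply the Gram-Schmidt recurrence
  u_1 = v_1
  u_i = v_i − Σ_{j<i} ((v_i · u_j) / (u_j · u_j)) · u_j.

Step by step this gives:
  u_1 = (-2, 0, -2, -3)
  u_2 = (33/17, -1, 33/17, -44/17)

Orthogonality check:
  u_2 · u_1 = 0 (should be 0)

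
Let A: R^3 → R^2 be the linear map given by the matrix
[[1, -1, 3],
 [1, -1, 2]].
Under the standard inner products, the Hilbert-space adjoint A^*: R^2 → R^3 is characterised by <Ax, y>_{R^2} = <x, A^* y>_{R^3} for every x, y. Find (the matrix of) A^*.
A^* = A^T =
[[1, 1],
 [-1, -1],
 [3, 2]]

For real matrices with standard dot products, the defining identity <Ax, y> = <x, A^* y> gives (Ax)^T y = x^T (A^*) y, i.e. x^T A^T y = x^T (A^*) y. Since this holds for all x, y, we must have A^* = A^T. Therefore
A^* =
[[1, 1],
 [-1, -1],
 [3, 2]].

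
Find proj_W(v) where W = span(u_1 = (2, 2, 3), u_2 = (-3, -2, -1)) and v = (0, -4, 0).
proj_W(v) = (-112/69, -80/69, -56/69)

Set up U = [u_1 | ... | u_2] ∈ R^(3×2). The projector onto W = col(U) is P = U (U^T U)^(-1) U^T.
Compute U^T U =
  [17, -13]
  [-13, 14],
and U^T v = (-8, 8).
Solve U^T U · c = U^T v for the coefficients: c = (-8/69, 32/69). The projection is proj_W(v) = U c.
Check: (v - proj_W(v)) · u_1 = 0  (should be 0).
Check: (v - proj_W(v)) · u_2 = 0  (should be 0).
Result: proj_W(v) = (-112/69, -80/69, -56/69).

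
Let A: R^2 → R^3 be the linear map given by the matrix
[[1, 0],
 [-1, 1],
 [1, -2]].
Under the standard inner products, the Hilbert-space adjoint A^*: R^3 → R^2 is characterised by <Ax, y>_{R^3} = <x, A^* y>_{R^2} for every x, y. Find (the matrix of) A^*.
A^* = A^T =
[[1, -1, 1],
 [0, 1, -2]]

For real matrices with standard dot products, the defining identity <Ax, y> = <x, A^* y> gives (Ax)^T y = x^T (A^*) y, i.e. x^T A^T y = x^T (A^*) y. Since this holds for all x, y, we must have A^* = A^T. Therefore
A^* =
[[1, -1, 1],
 [0, 1, -2]].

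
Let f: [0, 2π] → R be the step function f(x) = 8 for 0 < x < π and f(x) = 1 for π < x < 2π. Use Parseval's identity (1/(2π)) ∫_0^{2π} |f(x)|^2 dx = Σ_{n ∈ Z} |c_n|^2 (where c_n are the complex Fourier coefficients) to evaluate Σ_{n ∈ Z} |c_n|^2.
Σ |c_n|^2 = 65/2

Parseval equates the L^2 energy of f (normalised by 1/(2π)) with the ℓ^2 sum of its Fourier coefficients: (1/(2π)) ∫_0^{2π} |f|^2 = Σ |c_n|^2.
Compute the left side: (1/(2π)) [∫_0^π 8^2 dx + ∫_π^{2π} 1^2 dx] = (1/(2π)) · (64π + 1π) = (64 + 1)/2 = 65/2.
So Σ_{n ∈ Z} |c_n|^2 = 65/2.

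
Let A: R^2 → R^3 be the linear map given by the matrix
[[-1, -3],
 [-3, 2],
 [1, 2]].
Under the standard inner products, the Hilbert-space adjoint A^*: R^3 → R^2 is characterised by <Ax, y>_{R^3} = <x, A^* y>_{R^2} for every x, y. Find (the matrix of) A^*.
A^* = A^T =
[[-1, -3, 1],
 [-3, 2, 2]]

For real matrices with standard dot products, the defining identity <Ax, y> = <x, A^* y> gives (Ax)^T y = x^T (A^*) y, i.e. x^T A^T y = x^T (A^*) y. Since this holds for all x, y, we must have A^* = A^T. Therefore
A^* =
[[-1, -3, 1],
 [-3, 2, 2]].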